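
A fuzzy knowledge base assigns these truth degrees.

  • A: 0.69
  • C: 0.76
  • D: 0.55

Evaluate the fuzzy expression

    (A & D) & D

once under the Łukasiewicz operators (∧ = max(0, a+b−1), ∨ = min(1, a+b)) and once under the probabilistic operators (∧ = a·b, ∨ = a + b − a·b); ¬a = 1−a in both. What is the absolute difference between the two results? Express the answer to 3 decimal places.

0.209

Under Łukasiewicz:
  A & D = max(0, a+b−1) on (0.69, 0.55) = 0.24
  (A & D) & D = max(0, a+b−1) on (0.24, 0.55) = 0.00
  → value = 0.0000
Under probabilistic:
  A & D = a·b on (0.6900, 0.5500) = 0.3795
  (A & D) & D = a·b on (0.3795, 0.5500) = 0.2087
  → value = 0.2087
|0.0000 − 0.2087| = 0.209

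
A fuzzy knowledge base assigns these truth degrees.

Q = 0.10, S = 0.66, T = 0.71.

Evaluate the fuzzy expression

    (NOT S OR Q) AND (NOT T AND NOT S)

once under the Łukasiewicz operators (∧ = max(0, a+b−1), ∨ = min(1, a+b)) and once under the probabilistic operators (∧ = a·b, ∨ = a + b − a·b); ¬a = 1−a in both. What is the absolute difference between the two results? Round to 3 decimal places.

Under Łukasiewicz:
  NOT S = 1 − 0.66 = 0.34
  NOT S OR Q = min(1, a+b) on (0.34, 0.10) = 0.44
  NOT T = 1 − 0.71 = 0.29
  NOT S = 1 − 0.66 = 0.34
  NOT T AND NOT S = max(0, a+b−1) on (0.29, 0.34) = 0.00
  (NOT S OR Q) AND (NOT T AND NOT S) = max(0, a+b−1) on (0.44, 0.00) = 0.00
  → value = 0.0000
Under probabilistic:
  NOT S = 1 − 0.6600 = 0.3400
  NOT S OR Q = a + b − a·b on (0.3400, 0.1000) = 0.4060
  NOT T = 1 − 0.7100 = 0.2900
  NOT S = 1 − 0.6600 = 0.3400
  NOT T AND NOT S = a·b on (0.2900, 0.3400) = 0.0986
  (NOT S OR Q) AND (NOT T AND NOT S) = a·b on (0.4060, 0.0986) = 0.0400
  → value = 0.0400
|0.0000 − 0.0400| = 0.040

0.040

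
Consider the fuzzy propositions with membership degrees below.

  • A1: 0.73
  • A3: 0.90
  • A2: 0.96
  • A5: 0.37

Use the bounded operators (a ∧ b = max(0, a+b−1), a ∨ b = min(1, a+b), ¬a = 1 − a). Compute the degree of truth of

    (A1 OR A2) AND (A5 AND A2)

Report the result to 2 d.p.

A1 OR A2 = min(1, a+b) on (0.73, 0.96) = 1.00
A5 AND A2 = max(0, a+b−1) on (0.37, 0.96) = 0.33
(A1 OR A2) AND (A5 AND A2) = max(0, a+b−1) on (1.00, 0.33) = 0.33

0.33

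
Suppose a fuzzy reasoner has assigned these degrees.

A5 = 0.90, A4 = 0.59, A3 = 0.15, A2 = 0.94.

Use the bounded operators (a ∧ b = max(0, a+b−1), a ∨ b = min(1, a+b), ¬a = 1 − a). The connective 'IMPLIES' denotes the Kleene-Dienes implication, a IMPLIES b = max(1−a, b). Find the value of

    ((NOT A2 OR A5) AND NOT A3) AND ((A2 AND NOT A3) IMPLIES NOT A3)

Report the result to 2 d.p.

NOT A2 = 1 − 0.94 = 0.06
NOT A2 OR A5 = min(1, a+b) on (0.06, 0.90) = 0.96
NOT A3 = 1 − 0.15 = 0.85
(NOT A2 OR A5) AND NOT A3 = max(0, a+b−1) on (0.96, 0.85) = 0.81
NOT A3 = 1 − 0.15 = 0.85
A2 AND NOT A3 = max(0, a+b−1) on (0.94, 0.85) = 0.79
NOT A3 = 1 − 0.15 = 0.85
(A2 AND NOT A3) IMPLIES NOT A3  [Kleene-Dienes: max(1−a, b)] with a=0.79, b=0.85 → 0.85
((NOT A2 OR A5) AND NOT A3) AND ((A2 AND NOT A3) IMPLIES NOT A3) = max(0, a+b−1) on (0.81, 0.85) = 0.66

0.66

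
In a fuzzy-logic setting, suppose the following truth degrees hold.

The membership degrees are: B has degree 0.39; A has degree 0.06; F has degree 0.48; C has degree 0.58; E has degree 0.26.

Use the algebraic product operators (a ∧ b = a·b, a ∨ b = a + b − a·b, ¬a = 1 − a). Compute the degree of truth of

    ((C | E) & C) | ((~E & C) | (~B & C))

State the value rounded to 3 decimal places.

C | E = a + b − a·b on (0.5800, 0.2600) = 0.6892
(C | E) & C = a·b on (0.6892, 0.5800) = 0.3997
~E = 1 − 0.2600 = 0.7400
~E & C = a·b on (0.7400, 0.5800) = 0.4292
~B = 1 − 0.3900 = 0.6100
~B & C = a·b on (0.6100, 0.5800) = 0.3538
(~E & C) | (~B & C) = a + b − a·b on (0.4292, 0.3538) = 0.6311
((C | E) & C) | ((~E & C) | (~B & C)) = a + b − a·b on (0.3997, 0.6311) = 0.7786

0.779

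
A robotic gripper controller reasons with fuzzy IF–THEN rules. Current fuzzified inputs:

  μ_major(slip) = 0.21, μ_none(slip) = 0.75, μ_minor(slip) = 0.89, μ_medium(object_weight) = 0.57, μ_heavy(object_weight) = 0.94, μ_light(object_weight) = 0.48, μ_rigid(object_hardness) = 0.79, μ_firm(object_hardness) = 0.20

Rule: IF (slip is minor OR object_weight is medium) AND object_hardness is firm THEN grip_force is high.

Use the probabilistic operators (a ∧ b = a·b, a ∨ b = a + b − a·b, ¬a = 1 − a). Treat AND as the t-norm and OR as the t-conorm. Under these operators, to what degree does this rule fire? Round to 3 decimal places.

firing strength: (minor=0.89 OR medium=0.57) = 0.9527; AND[a·b] with firm=0.20 → w = 0.1905

0.191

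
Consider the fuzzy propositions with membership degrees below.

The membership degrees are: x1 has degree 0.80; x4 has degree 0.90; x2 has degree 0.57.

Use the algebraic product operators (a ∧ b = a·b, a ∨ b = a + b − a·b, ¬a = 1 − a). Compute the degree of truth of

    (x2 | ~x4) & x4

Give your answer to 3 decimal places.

0.552

~x4 = 1 − 0.9000 = 0.1000
x2 | ~x4 = a + b − a·b on (0.5700, 0.1000) = 0.6130
(x2 | ~x4) & x4 = a·b on (0.6130, 0.9000) = 0.5517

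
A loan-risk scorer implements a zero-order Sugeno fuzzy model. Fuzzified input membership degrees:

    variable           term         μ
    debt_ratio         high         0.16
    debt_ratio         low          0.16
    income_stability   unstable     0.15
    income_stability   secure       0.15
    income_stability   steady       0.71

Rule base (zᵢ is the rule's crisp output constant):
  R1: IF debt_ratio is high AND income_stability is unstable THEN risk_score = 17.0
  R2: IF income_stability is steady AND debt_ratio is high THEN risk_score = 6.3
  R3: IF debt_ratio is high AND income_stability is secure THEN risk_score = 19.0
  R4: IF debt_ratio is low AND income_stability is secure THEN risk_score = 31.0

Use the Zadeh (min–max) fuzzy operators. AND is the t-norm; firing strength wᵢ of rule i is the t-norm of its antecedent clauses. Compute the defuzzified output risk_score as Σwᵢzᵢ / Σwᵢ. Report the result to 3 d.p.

R1 (z=17.0): high=0.16, unstable=0.15; AND[min(a, b)] → w = 0.15
R2 (z=6.3): steady=0.71, high=0.16; AND[min(a, b)] → w = 0.16
R3 (z=19.0): high=0.16, secure=0.15; AND[min(a, b)] → w = 0.15
R4 (z=31.0): low=0.16, secure=0.15; AND[min(a, b)] → w = 0.15
Weighted average = (0.15·17.0 + 0.16·6.3 + 0.15·19.0 + 0.15·31.0) / (0.15 + 0.16 + 0.15 + 0.15)
  = 11.0580 / 0.6100 = 18.128

18.128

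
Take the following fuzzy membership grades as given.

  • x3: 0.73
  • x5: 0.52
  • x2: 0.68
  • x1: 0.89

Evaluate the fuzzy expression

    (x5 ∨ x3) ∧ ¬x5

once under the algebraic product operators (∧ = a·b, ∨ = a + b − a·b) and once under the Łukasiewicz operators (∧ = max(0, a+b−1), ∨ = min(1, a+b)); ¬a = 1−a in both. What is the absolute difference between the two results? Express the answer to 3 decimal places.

0.062

Under algebraic product:
  x5 ∨ x3 = a + b − a·b on (0.5200, 0.7300) = 0.8704
  ¬x5 = 1 − 0.5200 = 0.4800
  (x5 ∨ x3) ∧ ¬x5 = a·b on (0.8704, 0.4800) = 0.4178
  → value = 0.4178
Under Łukasiewicz:
  x5 ∨ x3 = min(1, a+b) on (0.52, 0.73) = 1.00
  ¬x5 = 1 − 0.52 = 0.48
  (x5 ∨ x3) ∧ ¬x5 = max(0, a+b−1) on (1.00, 0.48) = 0.48
  → value = 0.4800
|0.4178 − 0.4800| = 0.062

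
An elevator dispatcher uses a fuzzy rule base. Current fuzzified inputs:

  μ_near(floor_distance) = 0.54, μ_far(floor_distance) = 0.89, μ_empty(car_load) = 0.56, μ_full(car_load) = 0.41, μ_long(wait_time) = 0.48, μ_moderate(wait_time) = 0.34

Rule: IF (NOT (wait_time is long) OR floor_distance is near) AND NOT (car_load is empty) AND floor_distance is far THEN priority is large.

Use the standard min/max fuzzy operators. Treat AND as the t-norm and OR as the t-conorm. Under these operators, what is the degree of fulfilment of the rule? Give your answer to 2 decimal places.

firing strength: (¬long=1−0.48=0.52 OR near=0.54) = 0.54; AND[min(a, b)] with ¬empty=1−0.56=0.44, far=0.89 → w = 0.44

0.44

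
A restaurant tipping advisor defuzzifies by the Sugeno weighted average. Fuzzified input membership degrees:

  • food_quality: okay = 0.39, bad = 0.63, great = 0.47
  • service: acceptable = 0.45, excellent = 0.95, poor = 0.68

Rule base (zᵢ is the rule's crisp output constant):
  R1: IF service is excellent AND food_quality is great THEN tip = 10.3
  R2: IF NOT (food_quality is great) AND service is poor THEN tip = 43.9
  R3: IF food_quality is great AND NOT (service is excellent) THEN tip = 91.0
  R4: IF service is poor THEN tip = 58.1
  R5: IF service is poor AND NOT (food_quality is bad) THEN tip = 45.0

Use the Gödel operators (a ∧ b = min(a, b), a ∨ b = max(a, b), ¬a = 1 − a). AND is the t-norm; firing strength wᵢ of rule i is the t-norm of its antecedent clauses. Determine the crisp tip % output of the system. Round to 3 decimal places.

42.293

R1 (z=10.3): excellent=0.95, great=0.47; AND[min(a, b)] → w = 0.47
R2 (z=43.9): ¬great=1−0.47=0.53, poor=0.68; AND[min(a, b)] → w = 0.53
R3 (z=91.0): great=0.47, ¬excellent=1−0.95=0.05; AND[min(a, b)] → w = 0.05
R4 (z=58.1): poor=0.68 → w = 0.68
R5 (z=45.0): poor=0.68, ¬bad=1−0.63=0.37; AND[min(a, b)] → w = 0.37
Weighted average = (0.47·10.3 + 0.53·43.9 + 0.05·91.0 + 0.68·58.1 + 0.37·45.0) / (0.47 + 0.53 + 0.05 + 0.68 + 0.37)
  = 88.8160 / 2.1000 = 42.293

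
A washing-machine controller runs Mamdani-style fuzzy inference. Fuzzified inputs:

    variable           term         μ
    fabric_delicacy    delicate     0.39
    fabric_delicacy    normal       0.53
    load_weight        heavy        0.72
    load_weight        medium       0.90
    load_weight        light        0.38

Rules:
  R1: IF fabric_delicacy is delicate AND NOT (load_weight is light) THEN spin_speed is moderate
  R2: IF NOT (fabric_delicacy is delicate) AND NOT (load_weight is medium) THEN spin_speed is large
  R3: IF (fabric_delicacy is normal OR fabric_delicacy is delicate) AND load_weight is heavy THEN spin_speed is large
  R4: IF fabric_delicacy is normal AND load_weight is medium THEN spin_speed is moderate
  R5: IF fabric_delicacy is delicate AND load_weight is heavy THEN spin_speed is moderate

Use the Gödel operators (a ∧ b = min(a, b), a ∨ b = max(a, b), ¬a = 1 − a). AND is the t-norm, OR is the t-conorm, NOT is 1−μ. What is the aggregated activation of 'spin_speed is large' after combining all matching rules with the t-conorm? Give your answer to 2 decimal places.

0.53

R1: delicate=0.39, ¬light=1−0.38=0.62; AND[min(a, b)] → w = 0.39
R2: ¬delicate=1−0.39=0.61, ¬medium=1−0.90=0.10; AND[min(a, b)] → w = 0.10
R3: (normal=0.53 OR delicate=0.39) = 0.53; AND[min(a, b)] with heavy=0.72 → w = 0.53
R4: normal=0.53, medium=0.90; AND[min(a, b)] → w = 0.53
R5: delicate=0.39, heavy=0.72; AND[min(a, b)] → w = 0.39
Rules with consequent 'large': {R2, R3} → strengths 0.10, 0.53
Aggregate via t-conorm [max(a, b)]: 0.53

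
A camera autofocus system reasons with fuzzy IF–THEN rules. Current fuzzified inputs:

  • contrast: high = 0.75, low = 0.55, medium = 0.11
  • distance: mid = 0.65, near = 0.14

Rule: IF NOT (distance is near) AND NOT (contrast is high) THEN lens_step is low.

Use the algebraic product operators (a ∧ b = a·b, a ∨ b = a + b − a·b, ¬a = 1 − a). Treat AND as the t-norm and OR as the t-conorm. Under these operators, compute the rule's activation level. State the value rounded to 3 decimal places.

firing strength: ¬near=1−0.14=0.86, ¬high=1−0.75=0.25; AND[a·b] → w = 0.2150

0.215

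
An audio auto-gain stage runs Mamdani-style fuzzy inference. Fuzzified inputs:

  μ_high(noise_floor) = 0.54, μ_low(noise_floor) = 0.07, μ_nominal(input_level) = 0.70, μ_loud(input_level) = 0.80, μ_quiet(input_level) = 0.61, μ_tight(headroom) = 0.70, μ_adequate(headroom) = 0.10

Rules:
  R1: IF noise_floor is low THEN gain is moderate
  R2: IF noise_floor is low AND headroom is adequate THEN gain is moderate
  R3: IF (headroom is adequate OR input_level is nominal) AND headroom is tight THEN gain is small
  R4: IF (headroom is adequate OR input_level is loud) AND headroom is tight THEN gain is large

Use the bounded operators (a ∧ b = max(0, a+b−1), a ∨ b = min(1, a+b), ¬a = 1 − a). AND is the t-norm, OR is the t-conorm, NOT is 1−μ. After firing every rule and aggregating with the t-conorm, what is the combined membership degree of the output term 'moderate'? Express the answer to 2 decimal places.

R1: low=0.07 → w = 0.07
R2: low=0.07, adequate=0.10; AND[max(0, a+b−1)] → w = 0.00
R3: (adequate=0.10 OR nominal=0.70) = 0.80; AND[max(0, a+b−1)] with tight=0.70 → w = 0.50
R4: (adequate=0.10 OR loud=0.80) = 0.90; AND[max(0, a+b−1)] with tight=0.70 → w = 0.60
Rules with consequent 'moderate': {R1, R2} → strengths 0.07, 0.00
Aggregate via t-conorm [min(1, a+b)]: 0.07

0.07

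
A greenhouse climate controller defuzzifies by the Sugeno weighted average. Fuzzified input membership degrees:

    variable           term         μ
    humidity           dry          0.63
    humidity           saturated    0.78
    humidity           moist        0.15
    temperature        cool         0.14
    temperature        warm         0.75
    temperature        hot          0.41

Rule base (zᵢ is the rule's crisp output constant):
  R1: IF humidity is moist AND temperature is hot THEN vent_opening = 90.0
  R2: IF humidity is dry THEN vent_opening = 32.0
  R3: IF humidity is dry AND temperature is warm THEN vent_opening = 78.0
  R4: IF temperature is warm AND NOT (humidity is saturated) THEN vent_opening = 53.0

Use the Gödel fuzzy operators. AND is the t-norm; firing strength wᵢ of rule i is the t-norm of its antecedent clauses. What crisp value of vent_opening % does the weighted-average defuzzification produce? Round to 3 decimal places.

R1 (z=90.0): moist=0.15, hot=0.41; AND[min(a, b)] → w = 0.15
R2 (z=32.0): dry=0.63 → w = 0.63
R3 (z=78.0): dry=0.63, warm=0.75; AND[min(a, b)] → w = 0.63
R4 (z=53.0): warm=0.75, ¬saturated=1−0.78=0.22; AND[min(a, b)] → w = 0.22
Weighted average = (0.15·90.0 + 0.63·32.0 + 0.63·78.0 + 0.22·53.0) / (0.15 + 0.63 + 0.63 + 0.22)
  = 94.4600 / 1.6300 = 57.951

57.951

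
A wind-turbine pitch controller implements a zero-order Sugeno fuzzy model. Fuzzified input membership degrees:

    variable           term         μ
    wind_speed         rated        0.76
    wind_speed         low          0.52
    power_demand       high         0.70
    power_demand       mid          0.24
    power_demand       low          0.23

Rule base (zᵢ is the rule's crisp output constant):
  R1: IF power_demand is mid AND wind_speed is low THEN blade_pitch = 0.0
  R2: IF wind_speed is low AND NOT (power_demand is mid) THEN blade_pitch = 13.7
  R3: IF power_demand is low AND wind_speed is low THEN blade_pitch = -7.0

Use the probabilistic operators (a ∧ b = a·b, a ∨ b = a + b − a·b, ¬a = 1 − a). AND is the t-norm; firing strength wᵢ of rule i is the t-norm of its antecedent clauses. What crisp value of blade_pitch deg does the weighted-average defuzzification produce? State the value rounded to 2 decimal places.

7.16

R1 (z=0.0): mid=0.24, low=0.52; AND[a·b] → w = 0.1248
R2 (z=13.7): low=0.52, ¬mid=1−0.24=0.76; AND[a·b] → w = 0.3952
R3 (z=-7.0): low=0.23, low=0.52; AND[a·b] → w = 0.1196
Weighted average = (0.1248·0.0 + 0.3952·13.7 + 0.1196·-7.0) / (0.1248 + 0.3952 + 0.1196)
  = 4.5770 / 0.6396 = 7.16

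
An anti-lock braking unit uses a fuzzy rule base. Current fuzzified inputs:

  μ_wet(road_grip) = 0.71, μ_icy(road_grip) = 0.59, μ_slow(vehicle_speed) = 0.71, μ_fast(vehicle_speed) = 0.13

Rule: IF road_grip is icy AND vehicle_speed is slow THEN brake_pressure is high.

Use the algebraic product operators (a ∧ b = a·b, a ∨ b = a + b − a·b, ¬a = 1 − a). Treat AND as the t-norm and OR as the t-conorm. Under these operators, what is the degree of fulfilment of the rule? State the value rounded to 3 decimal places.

0.419

firing strength: icy=0.59, slow=0.71; AND[a·b] → w = 0.4189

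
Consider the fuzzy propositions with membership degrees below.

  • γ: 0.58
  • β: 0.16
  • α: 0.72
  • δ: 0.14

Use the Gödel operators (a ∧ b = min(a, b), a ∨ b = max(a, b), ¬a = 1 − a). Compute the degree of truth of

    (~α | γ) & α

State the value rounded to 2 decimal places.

~α = 1 − 0.72 = 0.28
~α | γ = max(a, b) on (0.28, 0.58) = 0.58
(~α | γ) & α = min(a, b) on (0.58, 0.72) = 0.58

0.58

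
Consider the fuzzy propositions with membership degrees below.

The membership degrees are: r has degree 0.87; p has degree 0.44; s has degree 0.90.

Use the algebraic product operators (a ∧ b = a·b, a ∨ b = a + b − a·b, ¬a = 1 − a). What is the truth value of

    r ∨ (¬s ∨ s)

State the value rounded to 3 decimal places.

¬s = 1 − 0.9000 = 0.1000
¬s ∨ s = a + b − a·b on (0.1000, 0.9000) = 0.9100
r ∨ (¬s ∨ s) = a + b − a·b on (0.8700, 0.9100) = 0.9883

0.988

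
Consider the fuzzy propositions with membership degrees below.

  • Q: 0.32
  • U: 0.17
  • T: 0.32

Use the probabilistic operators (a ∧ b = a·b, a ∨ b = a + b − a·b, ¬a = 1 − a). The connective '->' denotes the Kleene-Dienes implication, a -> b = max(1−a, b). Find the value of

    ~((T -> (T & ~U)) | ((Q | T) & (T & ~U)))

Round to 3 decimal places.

~U = 1 − 0.1700 = 0.8300
T & ~U = a·b on (0.3200, 0.8300) = 0.2656
T -> (T & ~U)  [Kleene-Dienes: max(1−a, b)] with a=0.3200, b=0.2656 → 0.6800
Q | T = a + b − a·b on (0.3200, 0.3200) = 0.5376
~U = 1 − 0.1700 = 0.8300
T & ~U = a·b on (0.3200, 0.8300) = 0.2656
(Q | T) & (T & ~U) = a·b on (0.5376, 0.2656) = 0.1428
(T -> (T & ~U)) | ((Q | T) & (T & ~U)) = a + b − a·b on (0.6800, 0.1428) = 0.7257
~((T -> (T & ~U)) | ((Q | T) & (T & ~U))) = 1 − 0.7257 = 0.2743

0.274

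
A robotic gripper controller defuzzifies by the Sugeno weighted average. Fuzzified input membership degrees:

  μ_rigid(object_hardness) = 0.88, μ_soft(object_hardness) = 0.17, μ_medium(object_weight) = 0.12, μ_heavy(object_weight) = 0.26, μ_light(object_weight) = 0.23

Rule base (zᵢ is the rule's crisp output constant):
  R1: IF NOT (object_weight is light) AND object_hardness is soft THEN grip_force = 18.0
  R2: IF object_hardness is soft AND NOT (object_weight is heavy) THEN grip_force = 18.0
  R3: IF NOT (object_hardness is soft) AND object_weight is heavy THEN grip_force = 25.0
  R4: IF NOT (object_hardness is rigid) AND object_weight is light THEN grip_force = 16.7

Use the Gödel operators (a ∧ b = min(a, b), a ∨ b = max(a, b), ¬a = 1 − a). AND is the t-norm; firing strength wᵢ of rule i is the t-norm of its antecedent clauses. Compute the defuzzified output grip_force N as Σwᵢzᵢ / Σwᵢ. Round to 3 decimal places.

R1 (z=18.0): ¬light=1−0.23=0.77, soft=0.17; AND[min(a, b)] → w = 0.17
R2 (z=18.0): soft=0.17, ¬heavy=1−0.26=0.74; AND[min(a, b)] → w = 0.17
R3 (z=25.0): ¬soft=1−0.17=0.83, heavy=0.26; AND[min(a, b)] → w = 0.26
R4 (z=16.7): ¬rigid=1−0.88=0.12, light=0.23; AND[min(a, b)] → w = 0.12
Weighted average = (0.17·18.0 + 0.17·18.0 + 0.26·25.0 + 0.12·16.7) / (0.17 + 0.17 + 0.26 + 0.12)
  = 14.6240 / 0.7200 = 20.311

20.311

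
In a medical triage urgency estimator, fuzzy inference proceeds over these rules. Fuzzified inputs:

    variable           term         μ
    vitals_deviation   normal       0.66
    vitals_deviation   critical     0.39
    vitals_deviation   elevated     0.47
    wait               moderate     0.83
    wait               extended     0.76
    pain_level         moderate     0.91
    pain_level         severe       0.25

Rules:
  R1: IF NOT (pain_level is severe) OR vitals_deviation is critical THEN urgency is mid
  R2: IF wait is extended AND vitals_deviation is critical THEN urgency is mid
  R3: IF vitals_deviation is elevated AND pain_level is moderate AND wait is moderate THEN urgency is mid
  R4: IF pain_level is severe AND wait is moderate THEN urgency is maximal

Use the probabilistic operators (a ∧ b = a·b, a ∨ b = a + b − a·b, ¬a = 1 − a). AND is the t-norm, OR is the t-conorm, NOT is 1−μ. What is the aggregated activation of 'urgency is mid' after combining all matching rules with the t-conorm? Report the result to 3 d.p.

R1: ¬severe=1−0.25=0.75, critical=0.39; OR[a + b − a·b] → w = 0.8475
R2: extended=0.76, critical=0.39; AND[a·b] → w = 0.2964
R3: elevated=0.47, moderate=0.91, moderate=0.83; AND[a·b] → w = 0.3550
R4: severe=0.25, moderate=0.83; AND[a·b] → w = 0.2075
Rules with consequent 'mid': {R1, R2, R3} → strengths 0.8475, 0.2964, 0.3550
Aggregate via t-conorm [a + b − a·b]: 0.9308

0.931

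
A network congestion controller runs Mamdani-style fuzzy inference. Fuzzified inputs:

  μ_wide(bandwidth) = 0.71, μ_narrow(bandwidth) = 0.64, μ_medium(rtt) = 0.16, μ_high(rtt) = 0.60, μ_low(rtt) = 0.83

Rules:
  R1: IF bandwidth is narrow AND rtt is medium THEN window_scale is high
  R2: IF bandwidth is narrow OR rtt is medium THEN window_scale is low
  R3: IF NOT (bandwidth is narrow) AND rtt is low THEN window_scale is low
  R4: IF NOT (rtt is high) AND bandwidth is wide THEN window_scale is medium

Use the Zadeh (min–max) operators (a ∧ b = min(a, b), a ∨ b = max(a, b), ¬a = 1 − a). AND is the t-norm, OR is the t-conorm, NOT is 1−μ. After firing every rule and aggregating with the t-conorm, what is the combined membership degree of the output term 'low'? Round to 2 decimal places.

0.64

R1: narrow=0.64, medium=0.16; AND[min(a, b)] → w = 0.16
R2: narrow=0.64, medium=0.16; OR[max(a, b)] → w = 0.64
R3: ¬narrow=1−0.64=0.36, low=0.83; AND[min(a, b)] → w = 0.36
R4: ¬high=1−0.60=0.40, wide=0.71; AND[min(a, b)] → w = 0.40
Rules with consequent 'low': {R2, R3} → strengths 0.64, 0.36
Aggregate via t-conorm [max(a, b)]: 0.64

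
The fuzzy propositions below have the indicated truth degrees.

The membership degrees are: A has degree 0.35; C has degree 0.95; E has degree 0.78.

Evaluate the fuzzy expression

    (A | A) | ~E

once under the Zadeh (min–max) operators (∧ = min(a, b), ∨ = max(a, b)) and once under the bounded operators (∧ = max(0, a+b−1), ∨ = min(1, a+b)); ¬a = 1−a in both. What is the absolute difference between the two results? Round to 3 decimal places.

0.570

Under Zadeh (min–max):
  A | A = max(a, b) on (0.35, 0.35) = 0.35
  ~E = 1 − 0.78 = 0.22
  (A | A) | ~E = max(a, b) on (0.35, 0.22) = 0.35
  → value = 0.3500
Under bounded:
  A | A = min(1, a+b) on (0.35, 0.35) = 0.70
  ~E = 1 − 0.78 = 0.22
  (A | A) | ~E = min(1, a+b) on (0.70, 0.22) = 0.92
  → value = 0.9200
|0.3500 − 0.9200| = 0.570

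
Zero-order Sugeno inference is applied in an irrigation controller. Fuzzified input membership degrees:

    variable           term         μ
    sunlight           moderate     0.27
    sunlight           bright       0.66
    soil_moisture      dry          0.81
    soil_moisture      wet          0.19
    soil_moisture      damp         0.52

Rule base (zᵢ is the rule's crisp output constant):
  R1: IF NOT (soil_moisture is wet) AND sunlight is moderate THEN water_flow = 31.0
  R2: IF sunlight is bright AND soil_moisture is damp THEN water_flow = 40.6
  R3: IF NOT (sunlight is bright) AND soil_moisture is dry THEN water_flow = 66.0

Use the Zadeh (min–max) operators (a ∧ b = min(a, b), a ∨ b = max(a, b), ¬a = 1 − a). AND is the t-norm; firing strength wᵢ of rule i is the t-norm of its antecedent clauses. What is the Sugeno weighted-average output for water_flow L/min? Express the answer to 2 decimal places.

45.95

R1 (z=31.0): ¬wet=1−0.19=0.81, moderate=0.27; AND[min(a, b)] → w = 0.27
R2 (z=40.6): bright=0.66, damp=0.52; AND[min(a, b)] → w = 0.52
R3 (z=66.0): ¬bright=1−0.66=0.34, dry=0.81; AND[min(a, b)] → w = 0.34
Weighted average = (0.27·31.0 + 0.52·40.6 + 0.34·66.0) / (0.27 + 0.52 + 0.34)
  = 51.9220 / 1.1300 = 45.95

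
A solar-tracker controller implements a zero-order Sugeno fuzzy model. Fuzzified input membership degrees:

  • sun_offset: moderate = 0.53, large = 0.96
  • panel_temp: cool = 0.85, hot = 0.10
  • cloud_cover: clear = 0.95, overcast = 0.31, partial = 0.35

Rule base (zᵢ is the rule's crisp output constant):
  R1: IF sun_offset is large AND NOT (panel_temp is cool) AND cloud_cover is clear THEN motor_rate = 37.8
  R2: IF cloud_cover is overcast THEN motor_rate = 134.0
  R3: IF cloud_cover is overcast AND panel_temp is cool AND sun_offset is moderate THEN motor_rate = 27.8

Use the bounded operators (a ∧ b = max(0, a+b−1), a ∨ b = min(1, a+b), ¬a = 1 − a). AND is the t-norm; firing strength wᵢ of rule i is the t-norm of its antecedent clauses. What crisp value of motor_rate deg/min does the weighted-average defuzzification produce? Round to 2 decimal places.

118.40

R1 (z=37.8): large=0.96, ¬cool=1−0.85=0.15, clear=0.95; AND[max(0, a+b−1)] → w = 0.06
R2 (z=134.0): overcast=0.31 → w = 0.31
R3 (z=27.8): overcast=0.31, cool=0.85, moderate=0.53; AND[max(0, a+b−1)] → w = 0.00
Weighted average = (0.06·37.8 + 0.31·134.0 + 0.00·27.8) / (0.06 + 0.31 + 0.00)
  = 43.8080 / 0.3700 = 118.40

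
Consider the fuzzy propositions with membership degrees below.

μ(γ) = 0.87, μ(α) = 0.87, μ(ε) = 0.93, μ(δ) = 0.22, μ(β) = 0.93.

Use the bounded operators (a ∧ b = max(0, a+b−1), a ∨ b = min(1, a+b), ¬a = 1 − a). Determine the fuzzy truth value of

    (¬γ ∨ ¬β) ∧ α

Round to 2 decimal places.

¬γ = 1 − 0.87 = 0.13
¬β = 1 − 0.93 = 0.07
¬γ ∨ ¬β = min(1, a+b) on (0.13, 0.07) = 0.20
(¬γ ∨ ¬β) ∧ α = max(0, a+b−1) on (0.20, 0.87) = 0.07

0.07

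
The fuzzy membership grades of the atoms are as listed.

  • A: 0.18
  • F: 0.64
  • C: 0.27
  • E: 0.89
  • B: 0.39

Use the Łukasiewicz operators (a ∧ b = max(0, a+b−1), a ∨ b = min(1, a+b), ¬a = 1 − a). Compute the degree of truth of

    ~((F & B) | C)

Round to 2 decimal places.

F & B = max(0, a+b−1) on (0.64, 0.39) = 0.03
(F & B) | C = min(1, a+b) on (0.03, 0.27) = 0.30
~((F & B) | C) = 1 − 0.30 = 0.70

0.70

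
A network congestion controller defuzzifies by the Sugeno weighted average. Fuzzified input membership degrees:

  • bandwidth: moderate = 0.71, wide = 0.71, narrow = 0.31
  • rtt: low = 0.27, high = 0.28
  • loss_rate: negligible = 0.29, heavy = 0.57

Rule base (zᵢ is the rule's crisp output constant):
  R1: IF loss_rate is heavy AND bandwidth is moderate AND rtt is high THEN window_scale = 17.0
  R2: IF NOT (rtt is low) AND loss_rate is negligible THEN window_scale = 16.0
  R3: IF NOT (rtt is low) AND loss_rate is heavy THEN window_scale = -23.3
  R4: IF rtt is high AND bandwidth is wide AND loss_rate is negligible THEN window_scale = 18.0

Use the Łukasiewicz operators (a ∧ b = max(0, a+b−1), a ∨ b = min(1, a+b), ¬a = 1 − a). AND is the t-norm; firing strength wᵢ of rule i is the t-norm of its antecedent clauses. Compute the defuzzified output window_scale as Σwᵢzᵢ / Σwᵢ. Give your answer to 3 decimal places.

-20.844

R1 (z=17.0): heavy=0.57, moderate=0.71, high=0.28; AND[max(0, a+b−1)] → w = 0.00
R2 (z=16.0): ¬low=1−0.27=0.73, negligible=0.29; AND[max(0, a+b−1)] → w = 0.02
R3 (z=-23.3): ¬low=1−0.27=0.73, heavy=0.57; AND[max(0, a+b−1)] → w = 0.30
R4 (z=18.0): high=0.28, wide=0.71, negligible=0.29; AND[max(0, a+b−1)] → w = 0.00
Weighted average = (0.00·17.0 + 0.02·16.0 + 0.30·-23.3 + 0.00·18.0) / (0.00 + 0.02 + 0.30 + 0.00)
  = -6.6700 / 0.3200 = -20.844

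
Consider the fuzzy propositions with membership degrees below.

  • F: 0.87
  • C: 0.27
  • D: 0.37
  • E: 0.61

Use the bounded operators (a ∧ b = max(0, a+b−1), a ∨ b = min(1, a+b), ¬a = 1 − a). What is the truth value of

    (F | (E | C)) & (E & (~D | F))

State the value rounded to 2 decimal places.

0.61

E | C = min(1, a+b) on (0.61, 0.27) = 0.88
F | (E | C) = min(1, a+b) on (0.87, 0.88) = 1.00
~D = 1 − 0.37 = 0.63
~D | F = min(1, a+b) on (0.63, 0.87) = 1.00
E & (~D | F) = max(0, a+b−1) on (0.61, 1.00) = 0.61
(F | (E | C)) & (E & (~D | F)) = max(0, a+b−1) on (1.00, 0.61) = 0.61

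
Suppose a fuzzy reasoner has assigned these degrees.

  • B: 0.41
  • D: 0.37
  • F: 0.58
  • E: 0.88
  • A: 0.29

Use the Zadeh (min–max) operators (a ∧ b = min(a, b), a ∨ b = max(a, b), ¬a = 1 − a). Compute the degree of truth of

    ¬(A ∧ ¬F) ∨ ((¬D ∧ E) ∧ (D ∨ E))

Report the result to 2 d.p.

0.71

¬F = 1 − 0.58 = 0.42
A ∧ ¬F = min(a, b) on (0.29, 0.42) = 0.29
¬(A ∧ ¬F) = 1 − 0.29 = 0.71
¬D = 1 − 0.37 = 0.63
¬D ∧ E = min(a, b) on (0.63, 0.88) = 0.63
D ∨ E = max(a, b) on (0.37, 0.88) = 0.88
(¬D ∧ E) ∧ (D ∨ E) = min(a, b) on (0.63, 0.88) = 0.63
¬(A ∧ ¬F) ∨ ((¬D ∧ E) ∧ (D ∨ E)) = max(a, b) on (0.71, 0.63) = 0.71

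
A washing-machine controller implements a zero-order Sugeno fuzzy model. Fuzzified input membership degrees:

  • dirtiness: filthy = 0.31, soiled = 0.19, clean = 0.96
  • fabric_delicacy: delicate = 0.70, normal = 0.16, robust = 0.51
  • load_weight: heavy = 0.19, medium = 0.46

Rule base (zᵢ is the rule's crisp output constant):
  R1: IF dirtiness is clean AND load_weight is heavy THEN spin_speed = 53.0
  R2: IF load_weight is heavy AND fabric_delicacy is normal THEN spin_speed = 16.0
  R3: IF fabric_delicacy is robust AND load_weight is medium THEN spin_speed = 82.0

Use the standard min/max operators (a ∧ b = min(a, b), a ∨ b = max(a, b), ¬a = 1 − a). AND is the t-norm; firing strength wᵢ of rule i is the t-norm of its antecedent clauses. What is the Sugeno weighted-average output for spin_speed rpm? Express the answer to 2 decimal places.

R1 (z=53.0): clean=0.96, heavy=0.19; AND[min(a, b)] → w = 0.19
R2 (z=16.0): heavy=0.19, normal=0.16; AND[min(a, b)] → w = 0.16
R3 (z=82.0): robust=0.51, medium=0.46; AND[min(a, b)] → w = 0.46
Weighted average = (0.19·53.0 + 0.16·16.0 + 0.46·82.0) / (0.19 + 0.16 + 0.46)
  = 50.3500 / 0.8100 = 62.16

62.16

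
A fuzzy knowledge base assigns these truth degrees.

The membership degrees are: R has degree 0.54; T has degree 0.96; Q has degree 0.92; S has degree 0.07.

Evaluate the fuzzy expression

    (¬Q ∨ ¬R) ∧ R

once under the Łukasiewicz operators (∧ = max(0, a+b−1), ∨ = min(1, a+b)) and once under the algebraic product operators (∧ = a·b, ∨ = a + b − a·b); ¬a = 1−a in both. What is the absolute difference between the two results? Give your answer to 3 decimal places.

0.192

Under Łukasiewicz:
  ¬Q = 1 − 0.92 = 0.08
  ¬R = 1 − 0.54 = 0.46
  ¬Q ∨ ¬R = min(1, a+b) on (0.08, 0.46) = 0.54
  (¬Q ∨ ¬R) ∧ R = max(0, a+b−1) on (0.54, 0.54) = 0.08
  → value = 0.0800
Under algebraic product:
  ¬Q = 1 − 0.9200 = 0.0800
  ¬R = 1 − 0.5400 = 0.4600
  ¬Q ∨ ¬R = a + b − a·b on (0.0800, 0.4600) = 0.5032
  (¬Q ∨ ¬R) ∧ R = a·b on (0.5032, 0.5400) = 0.2717
  → value = 0.2717
|0.0800 − 0.2717| = 0.192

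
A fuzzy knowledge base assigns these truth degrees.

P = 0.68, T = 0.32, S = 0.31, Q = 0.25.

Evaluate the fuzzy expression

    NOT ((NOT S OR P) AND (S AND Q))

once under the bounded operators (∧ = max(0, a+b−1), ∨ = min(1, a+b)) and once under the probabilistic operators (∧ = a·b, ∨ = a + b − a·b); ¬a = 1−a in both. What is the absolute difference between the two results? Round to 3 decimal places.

0.070

Under bounded:
  NOT S = 1 − 0.31 = 0.69
  NOT S OR P = min(1, a+b) on (0.69, 0.68) = 1.00
  S AND Q = max(0, a+b−1) on (0.31, 0.25) = 0.00
  (NOT S OR P) AND (S AND Q) = max(0, a+b−1) on (1.00, 0.00) = 0.00
  NOT ((NOT S OR P) AND (S AND Q)) = 1 − 0.00 = 1.00
  → value = 1.0000
Under probabilistic:
  NOT S = 1 − 0.3100 = 0.6900
  NOT S OR P = a + b − a·b on (0.6900, 0.6800) = 0.9008
  S AND Q = a·b on (0.3100, 0.2500) = 0.0775
  (NOT S OR P) AND (S AND Q) = a·b on (0.9008, 0.0775) = 0.0698
  NOT ((NOT S OR P) AND (S AND Q)) = 1 − 0.0698 = 0.9302
  → value = 0.9302
|1.0000 − 0.9302| = 0.070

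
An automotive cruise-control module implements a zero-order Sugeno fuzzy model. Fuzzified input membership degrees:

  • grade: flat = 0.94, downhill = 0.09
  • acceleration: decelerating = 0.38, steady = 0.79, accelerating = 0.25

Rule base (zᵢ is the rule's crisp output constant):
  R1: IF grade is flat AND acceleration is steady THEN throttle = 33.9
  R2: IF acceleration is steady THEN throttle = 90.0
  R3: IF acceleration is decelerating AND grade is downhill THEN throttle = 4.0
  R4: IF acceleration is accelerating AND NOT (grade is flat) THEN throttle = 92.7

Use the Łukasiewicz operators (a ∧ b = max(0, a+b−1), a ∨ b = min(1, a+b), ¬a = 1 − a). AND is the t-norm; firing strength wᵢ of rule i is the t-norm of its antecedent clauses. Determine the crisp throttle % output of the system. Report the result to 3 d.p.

R1 (z=33.9): flat=0.94, steady=0.79; AND[max(0, a+b−1)] → w = 0.73
R2 (z=90.0): steady=0.79 → w = 0.79
R3 (z=4.0): decelerating=0.38, downhill=0.09; AND[max(0, a+b−1)] → w = 0.00
R4 (z=92.7): accelerating=0.25, ¬flat=1−0.94=0.06; AND[max(0, a+b−1)] → w = 0.00
Weighted average = (0.73·33.9 + 0.79·90.0 + 0.00·4.0 + 0.00·92.7) / (0.73 + 0.79 + 0.00 + 0.00)
  = 95.8470 / 1.5200 = 63.057

63.057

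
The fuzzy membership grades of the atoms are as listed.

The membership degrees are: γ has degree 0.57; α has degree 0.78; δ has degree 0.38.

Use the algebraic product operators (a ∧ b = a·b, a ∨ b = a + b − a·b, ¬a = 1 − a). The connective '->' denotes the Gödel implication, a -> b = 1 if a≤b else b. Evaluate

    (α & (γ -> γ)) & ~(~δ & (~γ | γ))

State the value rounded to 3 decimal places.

γ -> γ  [Gödel: 1 if a≤b else b] with a=0.5700, b=0.5700 → 1.0000
α & (γ -> γ) = a·b on (0.7800, 1.0000) = 0.7800
~δ = 1 − 0.3800 = 0.6200
~γ = 1 − 0.5700 = 0.4300
~γ | γ = a + b − a·b on (0.4300, 0.5700) = 0.7549
~δ & (~γ | γ) = a·b on (0.6200, 0.7549) = 0.4680
~(~δ & (~γ | γ)) = 1 − 0.4680 = 0.5320
(α & (γ -> γ)) & ~(~δ & (~γ | γ)) = a·b on (0.7800, 0.5320) = 0.4149

0.415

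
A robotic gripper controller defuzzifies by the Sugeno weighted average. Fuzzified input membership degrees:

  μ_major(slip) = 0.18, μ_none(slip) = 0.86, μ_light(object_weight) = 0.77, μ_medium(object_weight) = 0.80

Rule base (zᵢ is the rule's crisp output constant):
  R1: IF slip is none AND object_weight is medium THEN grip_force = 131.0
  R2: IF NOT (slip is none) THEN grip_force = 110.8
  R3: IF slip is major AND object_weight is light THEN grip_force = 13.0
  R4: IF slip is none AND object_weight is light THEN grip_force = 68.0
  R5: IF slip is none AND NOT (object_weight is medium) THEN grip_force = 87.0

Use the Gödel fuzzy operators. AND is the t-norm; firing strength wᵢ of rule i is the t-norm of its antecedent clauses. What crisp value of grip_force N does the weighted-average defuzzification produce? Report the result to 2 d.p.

92.06

R1 (z=131.0): none=0.86, medium=0.80; AND[min(a, b)] → w = 0.80
R2 (z=110.8): ¬none=1−0.86=0.14 → w = 0.14
R3 (z=13.0): major=0.18, light=0.77; AND[min(a, b)] → w = 0.18
R4 (z=68.0): none=0.86, light=0.77; AND[min(a, b)] → w = 0.77
R5 (z=87.0): none=0.86, ¬medium=1−0.80=0.20; AND[min(a, b)] → w = 0.20
Weighted average = (0.80·131.0 + 0.14·110.8 + 0.18·13.0 + 0.77·68.0 + 0.20·87.0) / (0.80 + 0.14 + 0.18 + 0.77 + 0.20)
  = 192.4120 / 2.0900 = 92.06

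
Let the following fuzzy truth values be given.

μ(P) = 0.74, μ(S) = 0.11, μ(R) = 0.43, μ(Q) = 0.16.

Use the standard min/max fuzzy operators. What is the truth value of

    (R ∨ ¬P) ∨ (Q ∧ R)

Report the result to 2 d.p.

¬P = 1 − 0.74 = 0.26
R ∨ ¬P = max(a, b) on (0.43, 0.26) = 0.43
Q ∧ R = min(a, b) on (0.16, 0.43) = 0.16
(R ∨ ¬P) ∨ (Q ∧ R) = max(a, b) on (0.43, 0.16) = 0.43

0.43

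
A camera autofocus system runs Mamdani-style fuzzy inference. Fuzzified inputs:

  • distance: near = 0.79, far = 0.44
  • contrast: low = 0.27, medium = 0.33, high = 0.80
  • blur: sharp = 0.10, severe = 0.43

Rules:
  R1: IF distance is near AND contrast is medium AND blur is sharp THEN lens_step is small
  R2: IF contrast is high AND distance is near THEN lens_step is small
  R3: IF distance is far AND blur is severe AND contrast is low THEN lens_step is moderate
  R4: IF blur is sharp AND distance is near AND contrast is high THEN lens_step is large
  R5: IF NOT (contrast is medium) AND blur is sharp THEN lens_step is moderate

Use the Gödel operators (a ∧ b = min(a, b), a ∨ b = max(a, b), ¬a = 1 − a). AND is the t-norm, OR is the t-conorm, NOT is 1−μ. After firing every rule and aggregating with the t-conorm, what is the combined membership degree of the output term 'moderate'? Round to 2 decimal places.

0.27

R1: near=0.79, medium=0.33, sharp=0.10; AND[min(a, b)] → w = 0.10
R2: high=0.80, near=0.79; AND[min(a, b)] → w = 0.79
R3: far=0.44, severe=0.43, low=0.27; AND[min(a, b)] → w = 0.27
R4: sharp=0.10, near=0.79, high=0.80; AND[min(a, b)] → w = 0.10
R5: ¬medium=1−0.33=0.67, sharp=0.10; AND[min(a, b)] → w = 0.10
Rules with consequent 'moderate': {R3, R5} → strengths 0.27, 0.10
Aggregate via t-conorm [max(a, b)]: 0.27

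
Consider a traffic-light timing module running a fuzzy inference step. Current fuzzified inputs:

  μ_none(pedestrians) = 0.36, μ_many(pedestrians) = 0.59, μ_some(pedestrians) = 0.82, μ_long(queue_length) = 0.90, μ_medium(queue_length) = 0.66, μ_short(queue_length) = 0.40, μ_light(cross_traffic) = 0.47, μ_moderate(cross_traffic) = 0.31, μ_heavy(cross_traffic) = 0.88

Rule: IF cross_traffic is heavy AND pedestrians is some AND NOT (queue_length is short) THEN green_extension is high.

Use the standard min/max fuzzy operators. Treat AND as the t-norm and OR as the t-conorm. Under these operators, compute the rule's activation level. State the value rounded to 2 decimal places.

0.60

firing strength: heavy=0.88, some=0.82, ¬short=1−0.40=0.60; AND[min(a, b)] → w = 0.60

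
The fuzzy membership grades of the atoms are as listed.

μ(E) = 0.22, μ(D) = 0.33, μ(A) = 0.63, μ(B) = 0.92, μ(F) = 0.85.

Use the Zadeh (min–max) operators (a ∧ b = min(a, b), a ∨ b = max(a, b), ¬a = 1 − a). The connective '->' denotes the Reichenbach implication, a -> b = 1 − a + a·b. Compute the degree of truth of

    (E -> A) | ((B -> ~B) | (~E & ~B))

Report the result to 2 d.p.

E -> A  [Reichenbach: 1 − a + a·b] with a=0.22, b=0.63 → 0.92
~B = 1 − 0.92 = 0.08
B -> ~B  [Reichenbach: 1 − a + a·b] with a=0.92, b=0.08 → 0.15
~E = 1 − 0.22 = 0.78
~B = 1 − 0.92 = 0.08
~E & ~B = min(a, b) on (0.78, 0.08) = 0.08
(B -> ~B) | (~E & ~B) = max(a, b) on (0.15, 0.08) = 0.15
(E -> A) | ((B -> ~B) | (~E & ~B)) = max(a, b) on (0.92, 0.15) = 0.92

0.92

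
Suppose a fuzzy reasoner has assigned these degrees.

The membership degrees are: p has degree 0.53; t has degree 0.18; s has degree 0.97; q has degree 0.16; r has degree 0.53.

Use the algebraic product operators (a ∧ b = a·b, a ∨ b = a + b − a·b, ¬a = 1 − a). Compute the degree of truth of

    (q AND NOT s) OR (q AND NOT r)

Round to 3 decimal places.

0.080

NOT s = 1 − 0.9700 = 0.0300
q AND NOT s = a·b on (0.1600, 0.0300) = 0.0048
NOT r = 1 − 0.5300 = 0.4700
q AND NOT r = a·b on (0.1600, 0.4700) = 0.0752
(q AND NOT s) OR (q AND NOT r) = a + b − a·b on (0.0048, 0.0752) = 0.0796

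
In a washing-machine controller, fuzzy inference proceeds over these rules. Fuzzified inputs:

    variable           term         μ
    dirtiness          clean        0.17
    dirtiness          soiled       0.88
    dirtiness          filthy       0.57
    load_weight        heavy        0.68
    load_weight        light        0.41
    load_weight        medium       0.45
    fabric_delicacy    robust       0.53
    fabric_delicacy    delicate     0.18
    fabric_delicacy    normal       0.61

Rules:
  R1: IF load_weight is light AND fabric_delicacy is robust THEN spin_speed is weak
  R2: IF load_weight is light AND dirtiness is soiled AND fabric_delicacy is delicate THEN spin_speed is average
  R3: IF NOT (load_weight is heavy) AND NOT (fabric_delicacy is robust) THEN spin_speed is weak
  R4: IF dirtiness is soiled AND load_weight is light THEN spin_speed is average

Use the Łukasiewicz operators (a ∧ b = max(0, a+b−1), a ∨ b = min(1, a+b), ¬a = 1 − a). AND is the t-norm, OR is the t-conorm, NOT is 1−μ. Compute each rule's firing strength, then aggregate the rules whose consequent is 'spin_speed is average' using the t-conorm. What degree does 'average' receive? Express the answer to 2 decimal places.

0.29

R1: light=0.41, robust=0.53; AND[max(0, a+b−1)] → w = 0.00
R2: light=0.41, soiled=0.88, delicate=0.18; AND[max(0, a+b−1)] → w = 0.00
R3: ¬heavy=1−0.68=0.32, ¬robust=1−0.53=0.47; AND[max(0, a+b−1)] → w = 0.00
R4: soiled=0.88, light=0.41; AND[max(0, a+b−1)] → w = 0.29
Rules with consequent 'average': {R2, R4} → strengths 0.00, 0.29
Aggregate via t-conorm [min(1, a+b)]: 0.29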